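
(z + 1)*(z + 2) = z^2 + 3*z + 2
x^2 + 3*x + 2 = (x + 1)*(x + 2)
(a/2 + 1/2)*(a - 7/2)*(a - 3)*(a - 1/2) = a^4/2 - 3*a^3 + 27*a^2/8 + 17*a/4 - 21/8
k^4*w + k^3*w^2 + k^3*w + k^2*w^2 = k^2*(k + w)*(k*w + w)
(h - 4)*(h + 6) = h^2 + 2*h - 24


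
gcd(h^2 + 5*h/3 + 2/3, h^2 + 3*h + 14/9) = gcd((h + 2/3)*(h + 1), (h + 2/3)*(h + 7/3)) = h + 2/3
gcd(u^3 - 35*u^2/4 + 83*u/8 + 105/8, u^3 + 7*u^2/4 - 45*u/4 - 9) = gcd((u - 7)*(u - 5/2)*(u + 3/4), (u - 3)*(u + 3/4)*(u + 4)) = u + 3/4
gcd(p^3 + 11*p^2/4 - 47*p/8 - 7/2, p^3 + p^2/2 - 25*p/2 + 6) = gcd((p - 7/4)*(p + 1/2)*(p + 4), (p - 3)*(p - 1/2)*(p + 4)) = p + 4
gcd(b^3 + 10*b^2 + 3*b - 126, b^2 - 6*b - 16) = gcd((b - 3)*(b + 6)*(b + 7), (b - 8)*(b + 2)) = 1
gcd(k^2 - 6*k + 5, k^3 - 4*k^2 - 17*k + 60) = k - 5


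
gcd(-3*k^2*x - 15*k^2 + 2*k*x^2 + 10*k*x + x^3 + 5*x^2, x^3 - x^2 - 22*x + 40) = x + 5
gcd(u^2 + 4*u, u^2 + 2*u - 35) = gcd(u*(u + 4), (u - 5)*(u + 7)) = 1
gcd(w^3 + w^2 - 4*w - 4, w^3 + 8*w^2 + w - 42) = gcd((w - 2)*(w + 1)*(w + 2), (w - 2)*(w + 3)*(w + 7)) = w - 2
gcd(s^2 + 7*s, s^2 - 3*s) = s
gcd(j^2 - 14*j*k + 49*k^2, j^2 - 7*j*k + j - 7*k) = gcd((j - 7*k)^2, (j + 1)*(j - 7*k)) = j - 7*k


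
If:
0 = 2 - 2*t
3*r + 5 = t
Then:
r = -4/3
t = 1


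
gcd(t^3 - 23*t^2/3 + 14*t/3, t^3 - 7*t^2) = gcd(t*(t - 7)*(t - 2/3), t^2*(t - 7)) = t^2 - 7*t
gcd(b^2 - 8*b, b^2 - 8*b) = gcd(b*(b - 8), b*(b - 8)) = b^2 - 8*b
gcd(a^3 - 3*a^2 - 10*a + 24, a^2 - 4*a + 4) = a - 2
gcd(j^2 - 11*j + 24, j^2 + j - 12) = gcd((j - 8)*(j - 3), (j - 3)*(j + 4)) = j - 3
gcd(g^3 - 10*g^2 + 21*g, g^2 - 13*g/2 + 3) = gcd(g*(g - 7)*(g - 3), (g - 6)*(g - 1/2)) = 1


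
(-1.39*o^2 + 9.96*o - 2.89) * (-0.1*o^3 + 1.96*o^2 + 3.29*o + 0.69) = 0.139*o^5 - 3.7204*o^4 + 15.2375*o^3 + 26.1449*o^2 - 2.6357*o - 1.9941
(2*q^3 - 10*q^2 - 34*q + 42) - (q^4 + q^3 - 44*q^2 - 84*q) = -q^4 + q^3 + 34*q^2 + 50*q + 42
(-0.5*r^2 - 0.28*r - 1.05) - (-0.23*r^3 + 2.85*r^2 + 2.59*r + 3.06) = 0.23*r^3 - 3.35*r^2 - 2.87*r - 4.11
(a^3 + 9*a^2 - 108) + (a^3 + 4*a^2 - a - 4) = 2*a^3 + 13*a^2 - a - 112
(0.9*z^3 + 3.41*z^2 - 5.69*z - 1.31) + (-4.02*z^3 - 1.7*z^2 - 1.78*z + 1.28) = -3.12*z^3 + 1.71*z^2 - 7.47*z - 0.03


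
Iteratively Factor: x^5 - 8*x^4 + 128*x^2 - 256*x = (x + 4)*(x^4 - 12*x^3 + 48*x^2 - 64*x) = (x - 4)*(x + 4)*(x^3 - 8*x^2 + 16*x) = (x - 4)^2*(x + 4)*(x^2 - 4*x) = x*(x - 4)^2*(x + 4)*(x - 4)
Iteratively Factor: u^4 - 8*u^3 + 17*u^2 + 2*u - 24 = (u - 2)*(u^3 - 6*u^2 + 5*u + 12) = (u - 3)*(u - 2)*(u^2 - 3*u - 4) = (u - 4)*(u - 3)*(u - 2)*(u + 1)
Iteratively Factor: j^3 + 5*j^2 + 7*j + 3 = (j + 3)*(j^2 + 2*j + 1) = (j + 1)*(j + 3)*(j + 1)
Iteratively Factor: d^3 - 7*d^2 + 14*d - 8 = (d - 2)*(d^2 - 5*d + 4) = (d - 4)*(d - 2)*(d - 1)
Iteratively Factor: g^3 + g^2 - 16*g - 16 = (g + 1)*(g^2 - 16) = (g + 1)*(g + 4)*(g - 4)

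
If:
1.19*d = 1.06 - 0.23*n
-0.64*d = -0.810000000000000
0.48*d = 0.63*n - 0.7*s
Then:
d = 1.27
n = -1.94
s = -2.61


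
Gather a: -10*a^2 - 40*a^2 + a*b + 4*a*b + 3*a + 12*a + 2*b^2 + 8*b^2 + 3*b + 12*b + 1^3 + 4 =-50*a^2 + a*(5*b + 15) + 10*b^2 + 15*b + 5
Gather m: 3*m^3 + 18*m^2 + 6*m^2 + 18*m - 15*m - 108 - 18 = 3*m^3 + 24*m^2 + 3*m - 126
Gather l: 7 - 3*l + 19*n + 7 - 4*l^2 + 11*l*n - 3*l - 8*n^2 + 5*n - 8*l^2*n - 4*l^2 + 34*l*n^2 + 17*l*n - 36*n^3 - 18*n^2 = l^2*(-8*n - 8) + l*(34*n^2 + 28*n - 6) - 36*n^3 - 26*n^2 + 24*n + 14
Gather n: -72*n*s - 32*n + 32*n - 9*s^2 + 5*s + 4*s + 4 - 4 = -72*n*s - 9*s^2 + 9*s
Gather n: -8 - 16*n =-16*n - 8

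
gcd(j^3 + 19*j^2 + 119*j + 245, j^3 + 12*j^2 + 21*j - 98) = j^2 + 14*j + 49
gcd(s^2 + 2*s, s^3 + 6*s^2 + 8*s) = s^2 + 2*s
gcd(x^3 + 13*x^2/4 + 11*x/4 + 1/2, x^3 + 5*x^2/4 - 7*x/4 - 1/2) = x^2 + 9*x/4 + 1/2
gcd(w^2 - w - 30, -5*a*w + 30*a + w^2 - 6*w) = w - 6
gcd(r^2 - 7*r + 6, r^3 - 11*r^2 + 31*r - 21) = r - 1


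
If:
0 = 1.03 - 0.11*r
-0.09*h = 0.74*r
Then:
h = -76.99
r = 9.36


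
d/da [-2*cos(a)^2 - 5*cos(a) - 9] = (4*cos(a) + 5)*sin(a)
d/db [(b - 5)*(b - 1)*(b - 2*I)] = 3*b^2 - 4*b*(3 + I) + 5 + 12*I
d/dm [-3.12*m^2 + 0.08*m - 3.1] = 0.08 - 6.24*m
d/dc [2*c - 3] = 2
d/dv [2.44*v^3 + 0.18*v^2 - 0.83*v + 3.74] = 7.32*v^2 + 0.36*v - 0.83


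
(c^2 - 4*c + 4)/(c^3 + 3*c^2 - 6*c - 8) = (c - 2)/(c^2 + 5*c + 4)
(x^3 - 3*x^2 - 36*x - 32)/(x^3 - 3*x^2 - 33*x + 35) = (x^3 - 3*x^2 - 36*x - 32)/(x^3 - 3*x^2 - 33*x + 35)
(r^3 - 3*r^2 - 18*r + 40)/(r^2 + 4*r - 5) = (r^3 - 3*r^2 - 18*r + 40)/(r^2 + 4*r - 5)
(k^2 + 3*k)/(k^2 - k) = (k + 3)/(k - 1)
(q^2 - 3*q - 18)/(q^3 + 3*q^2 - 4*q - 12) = (q - 6)/(q^2 - 4)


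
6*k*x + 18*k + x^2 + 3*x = (6*k + x)*(x + 3)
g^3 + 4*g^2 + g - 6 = (g - 1)*(g + 2)*(g + 3)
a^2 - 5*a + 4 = (a - 4)*(a - 1)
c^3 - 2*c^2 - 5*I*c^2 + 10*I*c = c*(c - 2)*(c - 5*I)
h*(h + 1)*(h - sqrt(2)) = h^3 - sqrt(2)*h^2 + h^2 - sqrt(2)*h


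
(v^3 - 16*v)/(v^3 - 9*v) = (v^2 - 16)/(v^2 - 9)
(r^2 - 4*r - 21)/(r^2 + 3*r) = (r - 7)/r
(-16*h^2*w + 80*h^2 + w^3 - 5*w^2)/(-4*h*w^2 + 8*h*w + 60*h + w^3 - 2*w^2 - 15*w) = (4*h + w)/(w + 3)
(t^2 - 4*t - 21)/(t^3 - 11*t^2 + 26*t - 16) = (t^2 - 4*t - 21)/(t^3 - 11*t^2 + 26*t - 16)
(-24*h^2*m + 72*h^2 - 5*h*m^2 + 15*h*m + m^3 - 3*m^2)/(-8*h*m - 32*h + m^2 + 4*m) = (3*h*m - 9*h + m^2 - 3*m)/(m + 4)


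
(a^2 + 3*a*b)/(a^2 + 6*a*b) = (a + 3*b)/(a + 6*b)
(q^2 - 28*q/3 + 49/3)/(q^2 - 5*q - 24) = (-3*q^2 + 28*q - 49)/(3*(-q^2 + 5*q + 24))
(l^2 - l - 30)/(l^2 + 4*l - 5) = (l - 6)/(l - 1)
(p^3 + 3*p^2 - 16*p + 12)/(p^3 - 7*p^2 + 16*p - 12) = (p^2 + 5*p - 6)/(p^2 - 5*p + 6)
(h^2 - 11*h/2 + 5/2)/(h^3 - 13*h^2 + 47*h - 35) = (h - 1/2)/(h^2 - 8*h + 7)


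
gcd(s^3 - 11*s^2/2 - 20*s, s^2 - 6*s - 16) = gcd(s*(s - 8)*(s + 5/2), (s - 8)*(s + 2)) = s - 8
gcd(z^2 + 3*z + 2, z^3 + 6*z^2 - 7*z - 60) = 1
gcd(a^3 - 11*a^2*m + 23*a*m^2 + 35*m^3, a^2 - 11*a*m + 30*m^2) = a - 5*m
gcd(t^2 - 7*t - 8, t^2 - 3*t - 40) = t - 8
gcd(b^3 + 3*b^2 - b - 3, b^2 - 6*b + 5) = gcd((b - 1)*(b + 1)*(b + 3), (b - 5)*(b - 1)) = b - 1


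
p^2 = p^2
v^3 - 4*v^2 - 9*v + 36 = (v - 4)*(v - 3)*(v + 3)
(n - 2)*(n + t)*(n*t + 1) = n^3*t + n^2*t^2 - 2*n^2*t + n^2 - 2*n*t^2 + n*t - 2*n - 2*t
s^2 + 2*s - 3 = (s - 1)*(s + 3)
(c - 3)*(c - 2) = c^2 - 5*c + 6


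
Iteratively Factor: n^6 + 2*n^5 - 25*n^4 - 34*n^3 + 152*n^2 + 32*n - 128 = (n + 4)*(n^5 - 2*n^4 - 17*n^3 + 34*n^2 + 16*n - 32) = (n + 1)*(n + 4)*(n^4 - 3*n^3 - 14*n^2 + 48*n - 32) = (n - 1)*(n + 1)*(n + 4)*(n^3 - 2*n^2 - 16*n + 32) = (n - 2)*(n - 1)*(n + 1)*(n + 4)*(n^2 - 16) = (n - 4)*(n - 2)*(n - 1)*(n + 1)*(n + 4)*(n + 4)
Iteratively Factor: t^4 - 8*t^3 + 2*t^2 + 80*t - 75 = (t - 5)*(t^3 - 3*t^2 - 13*t + 15) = (t - 5)*(t - 1)*(t^2 - 2*t - 15) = (t - 5)*(t - 1)*(t + 3)*(t - 5)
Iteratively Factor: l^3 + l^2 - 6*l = (l - 2)*(l^2 + 3*l) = l*(l - 2)*(l + 3)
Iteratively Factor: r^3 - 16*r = (r + 4)*(r^2 - 4*r) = (r - 4)*(r + 4)*(r)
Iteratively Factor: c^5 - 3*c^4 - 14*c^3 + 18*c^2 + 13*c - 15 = (c - 5)*(c^4 + 2*c^3 - 4*c^2 - 2*c + 3) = (c - 5)*(c + 3)*(c^3 - c^2 - c + 1) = (c - 5)*(c - 1)*(c + 3)*(c^2 - 1) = (c - 5)*(c - 1)^2*(c + 3)*(c + 1)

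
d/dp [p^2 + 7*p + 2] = 2*p + 7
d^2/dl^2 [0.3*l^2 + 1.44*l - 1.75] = 0.600000000000000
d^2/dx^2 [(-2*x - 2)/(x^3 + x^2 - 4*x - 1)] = 4*(-(x + 1)*(3*x^2 + 2*x - 4)^2 + (3*x^2 + 2*x + (x + 1)*(3*x + 1) - 4)*(x^3 + x^2 - 4*x - 1))/(x^3 + x^2 - 4*x - 1)^3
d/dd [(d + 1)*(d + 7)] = 2*d + 8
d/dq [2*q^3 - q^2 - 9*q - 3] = 6*q^2 - 2*q - 9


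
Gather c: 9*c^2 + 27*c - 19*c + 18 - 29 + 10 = 9*c^2 + 8*c - 1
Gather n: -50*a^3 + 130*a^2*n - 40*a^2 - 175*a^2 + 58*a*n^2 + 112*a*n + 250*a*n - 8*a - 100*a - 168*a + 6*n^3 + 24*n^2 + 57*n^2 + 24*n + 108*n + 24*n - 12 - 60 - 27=-50*a^3 - 215*a^2 - 276*a + 6*n^3 + n^2*(58*a + 81) + n*(130*a^2 + 362*a + 156) - 99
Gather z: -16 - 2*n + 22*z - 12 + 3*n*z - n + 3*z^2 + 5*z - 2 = -3*n + 3*z^2 + z*(3*n + 27) - 30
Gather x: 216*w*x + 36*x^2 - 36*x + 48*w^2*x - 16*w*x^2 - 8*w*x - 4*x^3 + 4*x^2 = -4*x^3 + x^2*(40 - 16*w) + x*(48*w^2 + 208*w - 36)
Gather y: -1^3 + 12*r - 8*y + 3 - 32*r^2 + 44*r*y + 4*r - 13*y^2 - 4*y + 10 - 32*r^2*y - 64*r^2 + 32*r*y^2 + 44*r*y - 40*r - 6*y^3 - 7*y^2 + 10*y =-96*r^2 - 24*r - 6*y^3 + y^2*(32*r - 20) + y*(-32*r^2 + 88*r - 2) + 12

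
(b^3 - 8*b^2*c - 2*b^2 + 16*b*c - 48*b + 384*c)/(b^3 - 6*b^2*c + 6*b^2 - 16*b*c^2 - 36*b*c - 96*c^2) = (b - 8)/(b + 2*c)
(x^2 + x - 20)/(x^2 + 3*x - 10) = (x - 4)/(x - 2)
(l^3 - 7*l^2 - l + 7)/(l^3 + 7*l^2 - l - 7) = (l - 7)/(l + 7)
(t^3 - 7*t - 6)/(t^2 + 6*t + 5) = (t^2 - t - 6)/(t + 5)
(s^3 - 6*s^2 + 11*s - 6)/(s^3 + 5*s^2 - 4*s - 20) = (s^2 - 4*s + 3)/(s^2 + 7*s + 10)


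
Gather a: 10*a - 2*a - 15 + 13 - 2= 8*a - 4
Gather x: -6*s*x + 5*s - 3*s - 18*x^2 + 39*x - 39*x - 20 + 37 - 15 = -6*s*x + 2*s - 18*x^2 + 2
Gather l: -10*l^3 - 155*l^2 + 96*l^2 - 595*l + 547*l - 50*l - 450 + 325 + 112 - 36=-10*l^3 - 59*l^2 - 98*l - 49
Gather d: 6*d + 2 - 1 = 6*d + 1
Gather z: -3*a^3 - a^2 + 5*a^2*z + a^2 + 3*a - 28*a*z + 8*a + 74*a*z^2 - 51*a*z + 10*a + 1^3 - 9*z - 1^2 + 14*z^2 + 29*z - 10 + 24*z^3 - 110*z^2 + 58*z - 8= -3*a^3 + 21*a + 24*z^3 + z^2*(74*a - 96) + z*(5*a^2 - 79*a + 78) - 18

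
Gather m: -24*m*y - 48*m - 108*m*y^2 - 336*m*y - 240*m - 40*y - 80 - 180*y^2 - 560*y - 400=m*(-108*y^2 - 360*y - 288) - 180*y^2 - 600*y - 480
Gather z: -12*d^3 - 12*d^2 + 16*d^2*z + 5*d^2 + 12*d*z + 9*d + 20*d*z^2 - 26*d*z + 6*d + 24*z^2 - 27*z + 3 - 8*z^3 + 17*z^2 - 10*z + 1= -12*d^3 - 7*d^2 + 15*d - 8*z^3 + z^2*(20*d + 41) + z*(16*d^2 - 14*d - 37) + 4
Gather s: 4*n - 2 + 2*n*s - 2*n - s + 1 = 2*n + s*(2*n - 1) - 1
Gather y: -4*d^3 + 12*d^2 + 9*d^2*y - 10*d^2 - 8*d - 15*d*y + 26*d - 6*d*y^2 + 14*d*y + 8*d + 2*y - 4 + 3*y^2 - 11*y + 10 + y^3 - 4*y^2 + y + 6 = -4*d^3 + 2*d^2 + 26*d + y^3 + y^2*(-6*d - 1) + y*(9*d^2 - d - 8) + 12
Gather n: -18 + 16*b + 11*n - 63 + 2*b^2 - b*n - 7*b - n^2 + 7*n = 2*b^2 + 9*b - n^2 + n*(18 - b) - 81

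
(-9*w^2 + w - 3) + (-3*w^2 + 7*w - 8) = -12*w^2 + 8*w - 11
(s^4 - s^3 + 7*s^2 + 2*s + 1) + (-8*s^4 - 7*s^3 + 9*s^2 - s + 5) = -7*s^4 - 8*s^3 + 16*s^2 + s + 6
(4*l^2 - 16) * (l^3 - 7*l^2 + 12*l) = 4*l^5 - 28*l^4 + 32*l^3 + 112*l^2 - 192*l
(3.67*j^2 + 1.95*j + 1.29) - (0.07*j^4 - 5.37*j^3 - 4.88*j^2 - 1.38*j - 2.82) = -0.07*j^4 + 5.37*j^3 + 8.55*j^2 + 3.33*j + 4.11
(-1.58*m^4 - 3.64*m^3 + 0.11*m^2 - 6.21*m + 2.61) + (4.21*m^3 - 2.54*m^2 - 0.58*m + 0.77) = -1.58*m^4 + 0.57*m^3 - 2.43*m^2 - 6.79*m + 3.38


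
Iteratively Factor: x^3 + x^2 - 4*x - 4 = (x + 1)*(x^2 - 4) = (x + 1)*(x + 2)*(x - 2)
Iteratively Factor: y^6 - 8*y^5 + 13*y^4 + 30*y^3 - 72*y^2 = (y)*(y^5 - 8*y^4 + 13*y^3 + 30*y^2 - 72*y) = y*(y - 3)*(y^4 - 5*y^3 - 2*y^2 + 24*y) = y*(y - 3)*(y + 2)*(y^3 - 7*y^2 + 12*y) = y*(y - 3)^2*(y + 2)*(y^2 - 4*y) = y*(y - 4)*(y - 3)^2*(y + 2)*(y)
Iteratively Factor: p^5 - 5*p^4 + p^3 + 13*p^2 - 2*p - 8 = (p - 1)*(p^4 - 4*p^3 - 3*p^2 + 10*p + 8) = (p - 4)*(p - 1)*(p^3 - 3*p - 2) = (p - 4)*(p - 1)*(p + 1)*(p^2 - p - 2) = (p - 4)*(p - 1)*(p + 1)^2*(p - 2)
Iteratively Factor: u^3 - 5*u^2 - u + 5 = (u - 1)*(u^2 - 4*u - 5) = (u - 5)*(u - 1)*(u + 1)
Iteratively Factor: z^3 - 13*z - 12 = (z - 4)*(z^2 + 4*z + 3) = (z - 4)*(z + 1)*(z + 3)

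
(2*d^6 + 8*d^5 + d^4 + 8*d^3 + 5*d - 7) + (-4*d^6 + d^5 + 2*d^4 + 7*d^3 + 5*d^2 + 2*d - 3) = -2*d^6 + 9*d^5 + 3*d^4 + 15*d^3 + 5*d^2 + 7*d - 10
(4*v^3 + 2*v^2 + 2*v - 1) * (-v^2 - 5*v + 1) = -4*v^5 - 22*v^4 - 8*v^3 - 7*v^2 + 7*v - 1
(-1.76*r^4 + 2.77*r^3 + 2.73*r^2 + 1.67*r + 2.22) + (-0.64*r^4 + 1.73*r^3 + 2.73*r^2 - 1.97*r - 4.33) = -2.4*r^4 + 4.5*r^3 + 5.46*r^2 - 0.3*r - 2.11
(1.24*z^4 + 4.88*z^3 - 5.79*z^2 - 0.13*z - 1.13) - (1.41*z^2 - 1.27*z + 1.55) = 1.24*z^4 + 4.88*z^3 - 7.2*z^2 + 1.14*z - 2.68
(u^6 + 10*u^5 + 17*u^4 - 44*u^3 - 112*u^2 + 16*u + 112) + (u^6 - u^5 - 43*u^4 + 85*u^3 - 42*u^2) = 2*u^6 + 9*u^5 - 26*u^4 + 41*u^3 - 154*u^2 + 16*u + 112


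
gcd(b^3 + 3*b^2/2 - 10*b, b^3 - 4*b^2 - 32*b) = b^2 + 4*b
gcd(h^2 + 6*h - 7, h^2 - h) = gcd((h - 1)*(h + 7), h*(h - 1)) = h - 1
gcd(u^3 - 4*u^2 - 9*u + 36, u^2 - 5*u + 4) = u - 4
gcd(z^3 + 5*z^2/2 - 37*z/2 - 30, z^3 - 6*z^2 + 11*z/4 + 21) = z^2 - 5*z/2 - 6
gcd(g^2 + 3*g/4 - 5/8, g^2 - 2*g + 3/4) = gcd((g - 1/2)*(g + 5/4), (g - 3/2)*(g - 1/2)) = g - 1/2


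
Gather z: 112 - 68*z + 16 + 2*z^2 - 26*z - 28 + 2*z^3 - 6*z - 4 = 2*z^3 + 2*z^2 - 100*z + 96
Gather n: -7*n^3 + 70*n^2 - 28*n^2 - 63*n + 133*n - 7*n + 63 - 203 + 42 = -7*n^3 + 42*n^2 + 63*n - 98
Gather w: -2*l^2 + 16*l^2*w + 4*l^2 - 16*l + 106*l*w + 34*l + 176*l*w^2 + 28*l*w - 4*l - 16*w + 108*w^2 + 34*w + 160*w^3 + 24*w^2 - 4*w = 2*l^2 + 14*l + 160*w^3 + w^2*(176*l + 132) + w*(16*l^2 + 134*l + 14)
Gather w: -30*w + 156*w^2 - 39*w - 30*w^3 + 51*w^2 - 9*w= -30*w^3 + 207*w^2 - 78*w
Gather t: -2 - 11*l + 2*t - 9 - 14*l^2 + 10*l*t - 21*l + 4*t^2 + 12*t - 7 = -14*l^2 - 32*l + 4*t^2 + t*(10*l + 14) - 18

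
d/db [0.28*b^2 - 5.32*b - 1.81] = 0.56*b - 5.32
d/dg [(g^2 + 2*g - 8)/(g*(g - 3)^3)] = (-2*g^3 - 9*g^2 + 32*g - 24)/(g^2*(g^4 - 12*g^3 + 54*g^2 - 108*g + 81))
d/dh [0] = 0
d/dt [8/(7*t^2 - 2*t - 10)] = 16*(1 - 7*t)/(-7*t^2 + 2*t + 10)^2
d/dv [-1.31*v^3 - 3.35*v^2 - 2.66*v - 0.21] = -3.93*v^2 - 6.7*v - 2.66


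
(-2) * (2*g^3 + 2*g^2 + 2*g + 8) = -4*g^3 - 4*g^2 - 4*g - 16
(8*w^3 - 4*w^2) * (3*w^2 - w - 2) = 24*w^5 - 20*w^4 - 12*w^3 + 8*w^2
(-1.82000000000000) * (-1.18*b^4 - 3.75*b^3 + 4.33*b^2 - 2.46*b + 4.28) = 2.1476*b^4 + 6.825*b^3 - 7.8806*b^2 + 4.4772*b - 7.7896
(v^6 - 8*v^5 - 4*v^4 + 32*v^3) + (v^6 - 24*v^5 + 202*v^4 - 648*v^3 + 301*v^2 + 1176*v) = 2*v^6 - 32*v^5 + 198*v^4 - 616*v^3 + 301*v^2 + 1176*v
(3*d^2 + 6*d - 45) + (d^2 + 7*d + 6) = 4*d^2 + 13*d - 39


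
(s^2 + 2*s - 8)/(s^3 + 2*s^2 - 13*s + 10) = (s + 4)/(s^2 + 4*s - 5)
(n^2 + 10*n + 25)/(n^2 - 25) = (n + 5)/(n - 5)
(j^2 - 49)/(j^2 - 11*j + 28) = (j + 7)/(j - 4)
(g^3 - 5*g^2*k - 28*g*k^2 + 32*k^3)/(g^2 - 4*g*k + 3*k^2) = (g^2 - 4*g*k - 32*k^2)/(g - 3*k)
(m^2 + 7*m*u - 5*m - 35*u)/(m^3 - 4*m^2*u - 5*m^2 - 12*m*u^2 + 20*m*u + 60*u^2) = (-m - 7*u)/(-m^2 + 4*m*u + 12*u^2)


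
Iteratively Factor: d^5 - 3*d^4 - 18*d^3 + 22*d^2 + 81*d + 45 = (d + 1)*(d^4 - 4*d^3 - 14*d^2 + 36*d + 45) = (d - 3)*(d + 1)*(d^3 - d^2 - 17*d - 15) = (d - 3)*(d + 1)*(d + 3)*(d^2 - 4*d - 5) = (d - 3)*(d + 1)^2*(d + 3)*(d - 5)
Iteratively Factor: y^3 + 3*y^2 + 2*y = (y)*(y^2 + 3*y + 2) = y*(y + 2)*(y + 1)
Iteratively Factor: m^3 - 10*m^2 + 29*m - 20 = (m - 1)*(m^2 - 9*m + 20) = (m - 5)*(m - 1)*(m - 4)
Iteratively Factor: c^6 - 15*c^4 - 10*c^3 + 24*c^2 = (c - 4)*(c^5 + 4*c^4 + c^3 - 6*c^2) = (c - 4)*(c + 2)*(c^4 + 2*c^3 - 3*c^2) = (c - 4)*(c + 2)*(c + 3)*(c^3 - c^2) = c*(c - 4)*(c + 2)*(c + 3)*(c^2 - c) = c^2*(c - 4)*(c + 2)*(c + 3)*(c - 1)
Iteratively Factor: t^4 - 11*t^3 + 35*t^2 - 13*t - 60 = (t - 3)*(t^3 - 8*t^2 + 11*t + 20) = (t - 3)*(t + 1)*(t^2 - 9*t + 20) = (t - 4)*(t - 3)*(t + 1)*(t - 5)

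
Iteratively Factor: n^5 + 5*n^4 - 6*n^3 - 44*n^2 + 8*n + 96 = (n + 4)*(n^4 + n^3 - 10*n^2 - 4*n + 24) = (n + 2)*(n + 4)*(n^3 - n^2 - 8*n + 12) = (n - 2)*(n + 2)*(n + 4)*(n^2 + n - 6) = (n - 2)^2*(n + 2)*(n + 4)*(n + 3)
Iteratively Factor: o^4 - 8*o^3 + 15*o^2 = (o)*(o^3 - 8*o^2 + 15*o) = o^2*(o^2 - 8*o + 15) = o^2*(o - 3)*(o - 5)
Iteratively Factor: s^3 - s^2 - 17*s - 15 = (s - 5)*(s^2 + 4*s + 3) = (s - 5)*(s + 1)*(s + 3)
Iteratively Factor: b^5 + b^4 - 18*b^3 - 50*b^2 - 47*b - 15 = (b + 1)*(b^4 - 18*b^2 - 32*b - 15) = (b + 1)^2*(b^3 - b^2 - 17*b - 15) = (b - 5)*(b + 1)^2*(b^2 + 4*b + 3) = (b - 5)*(b + 1)^3*(b + 3)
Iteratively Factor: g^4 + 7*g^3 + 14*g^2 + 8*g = (g + 2)*(g^3 + 5*g^2 + 4*g) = (g + 2)*(g + 4)*(g^2 + g) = (g + 1)*(g + 2)*(g + 4)*(g)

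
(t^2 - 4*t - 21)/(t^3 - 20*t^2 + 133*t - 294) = (t + 3)/(t^2 - 13*t + 42)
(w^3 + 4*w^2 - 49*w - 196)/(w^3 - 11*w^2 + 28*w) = (w^2 + 11*w + 28)/(w*(w - 4))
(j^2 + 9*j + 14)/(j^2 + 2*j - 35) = (j + 2)/(j - 5)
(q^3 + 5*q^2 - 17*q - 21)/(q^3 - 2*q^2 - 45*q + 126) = (q + 1)/(q - 6)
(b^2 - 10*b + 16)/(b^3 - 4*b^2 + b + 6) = (b - 8)/(b^2 - 2*b - 3)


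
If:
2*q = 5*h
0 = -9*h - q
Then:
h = 0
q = 0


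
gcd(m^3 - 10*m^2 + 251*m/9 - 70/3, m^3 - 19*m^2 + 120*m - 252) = m - 6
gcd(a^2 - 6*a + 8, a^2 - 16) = a - 4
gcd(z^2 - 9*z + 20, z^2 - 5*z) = z - 5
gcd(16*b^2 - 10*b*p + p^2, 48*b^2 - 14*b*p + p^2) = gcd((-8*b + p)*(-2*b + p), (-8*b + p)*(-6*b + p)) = -8*b + p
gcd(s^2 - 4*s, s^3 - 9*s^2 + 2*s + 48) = 1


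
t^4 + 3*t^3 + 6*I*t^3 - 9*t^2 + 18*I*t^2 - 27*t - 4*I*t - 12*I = (t + 3)*(t + I)^2*(t + 4*I)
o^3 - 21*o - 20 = (o - 5)*(o + 1)*(o + 4)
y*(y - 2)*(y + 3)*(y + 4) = y^4 + 5*y^3 - 2*y^2 - 24*y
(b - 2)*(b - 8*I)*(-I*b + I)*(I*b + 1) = b^4 - 3*b^3 - 9*I*b^3 - 6*b^2 + 27*I*b^2 + 24*b - 18*I*b - 16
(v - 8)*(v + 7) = v^2 - v - 56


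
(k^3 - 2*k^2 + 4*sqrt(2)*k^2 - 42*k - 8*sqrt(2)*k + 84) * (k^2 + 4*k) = k^5 + 2*k^4 + 4*sqrt(2)*k^4 - 50*k^3 + 8*sqrt(2)*k^3 - 84*k^2 - 32*sqrt(2)*k^2 + 336*k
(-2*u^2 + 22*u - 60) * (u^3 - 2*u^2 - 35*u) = -2*u^5 + 26*u^4 - 34*u^3 - 650*u^2 + 2100*u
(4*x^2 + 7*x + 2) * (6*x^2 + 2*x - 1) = 24*x^4 + 50*x^3 + 22*x^2 - 3*x - 2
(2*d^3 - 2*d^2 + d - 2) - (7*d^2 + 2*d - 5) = 2*d^3 - 9*d^2 - d + 3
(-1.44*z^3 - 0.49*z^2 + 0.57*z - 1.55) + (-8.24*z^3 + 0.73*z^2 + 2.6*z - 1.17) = -9.68*z^3 + 0.24*z^2 + 3.17*z - 2.72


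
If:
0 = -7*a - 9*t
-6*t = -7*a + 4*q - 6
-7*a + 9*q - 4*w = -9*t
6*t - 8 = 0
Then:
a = -12/7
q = -7/2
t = 4/3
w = -15/8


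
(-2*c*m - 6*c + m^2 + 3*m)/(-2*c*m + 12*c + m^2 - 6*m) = (m + 3)/(m - 6)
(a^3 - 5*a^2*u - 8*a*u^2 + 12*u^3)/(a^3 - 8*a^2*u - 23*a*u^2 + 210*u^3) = (-a^2 - a*u + 2*u^2)/(-a^2 + 2*a*u + 35*u^2)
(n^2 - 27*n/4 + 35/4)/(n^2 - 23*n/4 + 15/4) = (4*n - 7)/(4*n - 3)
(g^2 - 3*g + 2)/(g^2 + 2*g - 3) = (g - 2)/(g + 3)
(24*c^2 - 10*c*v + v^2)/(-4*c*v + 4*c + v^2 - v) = (-6*c + v)/(v - 1)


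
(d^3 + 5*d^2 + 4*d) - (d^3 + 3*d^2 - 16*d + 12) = 2*d^2 + 20*d - 12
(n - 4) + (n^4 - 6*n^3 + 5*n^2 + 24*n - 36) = n^4 - 6*n^3 + 5*n^2 + 25*n - 40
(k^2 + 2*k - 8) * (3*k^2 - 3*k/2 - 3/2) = 3*k^4 + 9*k^3/2 - 57*k^2/2 + 9*k + 12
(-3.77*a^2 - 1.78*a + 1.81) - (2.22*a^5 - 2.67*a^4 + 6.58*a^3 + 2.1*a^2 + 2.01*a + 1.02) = -2.22*a^5 + 2.67*a^4 - 6.58*a^3 - 5.87*a^2 - 3.79*a + 0.79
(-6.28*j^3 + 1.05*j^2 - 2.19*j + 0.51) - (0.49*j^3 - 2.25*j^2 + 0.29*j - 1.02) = -6.77*j^3 + 3.3*j^2 - 2.48*j + 1.53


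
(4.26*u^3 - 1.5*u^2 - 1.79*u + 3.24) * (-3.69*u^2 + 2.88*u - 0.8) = -15.7194*u^5 + 17.8038*u^4 - 1.1229*u^3 - 15.9108*u^2 + 10.7632*u - 2.592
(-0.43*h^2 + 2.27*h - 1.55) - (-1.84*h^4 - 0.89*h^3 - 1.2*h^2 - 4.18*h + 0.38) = 1.84*h^4 + 0.89*h^3 + 0.77*h^2 + 6.45*h - 1.93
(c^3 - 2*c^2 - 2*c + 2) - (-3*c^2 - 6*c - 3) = c^3 + c^2 + 4*c + 5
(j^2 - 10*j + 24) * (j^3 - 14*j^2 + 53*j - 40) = j^5 - 24*j^4 + 217*j^3 - 906*j^2 + 1672*j - 960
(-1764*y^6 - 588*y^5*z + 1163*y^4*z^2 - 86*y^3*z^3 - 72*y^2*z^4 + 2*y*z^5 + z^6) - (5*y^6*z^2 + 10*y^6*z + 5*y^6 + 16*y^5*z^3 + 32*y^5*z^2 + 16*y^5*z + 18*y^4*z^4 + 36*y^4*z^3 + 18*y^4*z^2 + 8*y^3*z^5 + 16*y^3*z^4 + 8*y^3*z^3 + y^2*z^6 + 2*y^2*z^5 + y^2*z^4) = -5*y^6*z^2 - 10*y^6*z - 1769*y^6 - 16*y^5*z^3 - 32*y^5*z^2 - 604*y^5*z - 18*y^4*z^4 - 36*y^4*z^3 + 1145*y^4*z^2 - 8*y^3*z^5 - 16*y^3*z^4 - 94*y^3*z^3 - y^2*z^6 - 2*y^2*z^5 - 73*y^2*z^4 + 2*y*z^5 + z^6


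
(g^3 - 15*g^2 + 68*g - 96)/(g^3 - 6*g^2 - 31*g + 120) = (g - 4)/(g + 5)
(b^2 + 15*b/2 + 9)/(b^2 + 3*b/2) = (b + 6)/b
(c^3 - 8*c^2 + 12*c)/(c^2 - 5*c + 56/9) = 9*c*(c^2 - 8*c + 12)/(9*c^2 - 45*c + 56)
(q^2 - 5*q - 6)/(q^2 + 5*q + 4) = (q - 6)/(q + 4)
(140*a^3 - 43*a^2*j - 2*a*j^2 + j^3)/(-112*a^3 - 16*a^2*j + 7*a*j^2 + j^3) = (-5*a + j)/(4*a + j)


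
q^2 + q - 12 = (q - 3)*(q + 4)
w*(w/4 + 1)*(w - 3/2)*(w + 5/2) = w^4/4 + 5*w^3/4 + w^2/16 - 15*w/4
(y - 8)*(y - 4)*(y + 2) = y^3 - 10*y^2 + 8*y + 64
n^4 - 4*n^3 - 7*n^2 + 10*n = n*(n - 5)*(n - 1)*(n + 2)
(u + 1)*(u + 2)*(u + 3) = u^3 + 6*u^2 + 11*u + 6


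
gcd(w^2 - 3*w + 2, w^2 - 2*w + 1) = w - 1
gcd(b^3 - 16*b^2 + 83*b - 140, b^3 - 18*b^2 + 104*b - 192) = b - 4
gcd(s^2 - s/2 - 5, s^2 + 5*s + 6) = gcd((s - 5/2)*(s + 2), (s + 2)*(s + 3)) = s + 2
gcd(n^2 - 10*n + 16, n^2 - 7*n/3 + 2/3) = n - 2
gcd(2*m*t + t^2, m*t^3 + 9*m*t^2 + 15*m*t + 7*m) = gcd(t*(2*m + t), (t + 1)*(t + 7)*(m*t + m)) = 1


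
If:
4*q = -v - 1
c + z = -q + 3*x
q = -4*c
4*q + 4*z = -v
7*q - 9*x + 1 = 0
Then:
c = 1/76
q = -1/19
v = -15/19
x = 4/57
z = 1/4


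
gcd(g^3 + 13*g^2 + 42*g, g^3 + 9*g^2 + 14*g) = g^2 + 7*g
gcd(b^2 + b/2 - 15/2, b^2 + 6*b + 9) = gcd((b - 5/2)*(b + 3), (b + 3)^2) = b + 3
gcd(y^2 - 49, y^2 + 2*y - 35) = y + 7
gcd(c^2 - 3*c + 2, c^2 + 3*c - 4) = c - 1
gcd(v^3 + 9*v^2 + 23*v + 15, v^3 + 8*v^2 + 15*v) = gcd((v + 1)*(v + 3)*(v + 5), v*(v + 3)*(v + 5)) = v^2 + 8*v + 15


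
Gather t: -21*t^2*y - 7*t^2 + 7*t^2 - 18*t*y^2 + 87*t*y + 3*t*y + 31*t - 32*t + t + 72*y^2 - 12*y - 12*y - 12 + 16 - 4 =-21*t^2*y + t*(-18*y^2 + 90*y) + 72*y^2 - 24*y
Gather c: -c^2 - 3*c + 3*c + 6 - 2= 4 - c^2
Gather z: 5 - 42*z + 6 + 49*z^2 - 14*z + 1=49*z^2 - 56*z + 12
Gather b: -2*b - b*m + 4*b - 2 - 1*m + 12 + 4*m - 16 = b*(2 - m) + 3*m - 6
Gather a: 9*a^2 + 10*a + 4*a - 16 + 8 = 9*a^2 + 14*a - 8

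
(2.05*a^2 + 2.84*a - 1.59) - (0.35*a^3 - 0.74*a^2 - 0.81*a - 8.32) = -0.35*a^3 + 2.79*a^2 + 3.65*a + 6.73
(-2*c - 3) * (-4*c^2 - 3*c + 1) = 8*c^3 + 18*c^2 + 7*c - 3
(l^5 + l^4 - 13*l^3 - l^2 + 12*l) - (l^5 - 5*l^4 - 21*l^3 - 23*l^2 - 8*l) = 6*l^4 + 8*l^3 + 22*l^2 + 20*l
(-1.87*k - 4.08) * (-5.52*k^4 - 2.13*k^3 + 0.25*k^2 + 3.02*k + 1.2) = 10.3224*k^5 + 26.5047*k^4 + 8.2229*k^3 - 6.6674*k^2 - 14.5656*k - 4.896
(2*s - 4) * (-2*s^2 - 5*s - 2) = -4*s^3 - 2*s^2 + 16*s + 8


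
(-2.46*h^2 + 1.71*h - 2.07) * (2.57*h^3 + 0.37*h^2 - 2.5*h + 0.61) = -6.3222*h^5 + 3.4845*h^4 + 1.4628*h^3 - 6.5415*h^2 + 6.2181*h - 1.2627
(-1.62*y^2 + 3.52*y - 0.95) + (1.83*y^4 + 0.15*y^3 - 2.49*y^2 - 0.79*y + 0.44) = 1.83*y^4 + 0.15*y^3 - 4.11*y^2 + 2.73*y - 0.51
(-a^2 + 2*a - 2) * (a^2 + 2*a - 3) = -a^4 + 5*a^2 - 10*a + 6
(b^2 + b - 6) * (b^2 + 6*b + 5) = b^4 + 7*b^3 + 5*b^2 - 31*b - 30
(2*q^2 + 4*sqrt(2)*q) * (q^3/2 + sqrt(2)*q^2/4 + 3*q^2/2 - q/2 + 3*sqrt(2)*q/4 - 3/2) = q^5 + 3*q^4 + 5*sqrt(2)*q^4/2 + q^3 + 15*sqrt(2)*q^3/2 - 2*sqrt(2)*q^2 + 3*q^2 - 6*sqrt(2)*q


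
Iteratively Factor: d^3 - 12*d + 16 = (d - 2)*(d^2 + 2*d - 8) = (d - 2)*(d + 4)*(d - 2)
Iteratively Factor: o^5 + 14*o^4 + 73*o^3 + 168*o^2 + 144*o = (o + 4)*(o^4 + 10*o^3 + 33*o^2 + 36*o) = o*(o + 4)*(o^3 + 10*o^2 + 33*o + 36) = o*(o + 4)^2*(o^2 + 6*o + 9) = o*(o + 3)*(o + 4)^2*(o + 3)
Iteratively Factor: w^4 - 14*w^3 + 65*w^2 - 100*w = (w - 4)*(w^3 - 10*w^2 + 25*w) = w*(w - 4)*(w^2 - 10*w + 25) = w*(w - 5)*(w - 4)*(w - 5)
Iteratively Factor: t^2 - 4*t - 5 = (t + 1)*(t - 5)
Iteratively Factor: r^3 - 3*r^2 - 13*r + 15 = (r - 1)*(r^2 - 2*r - 15) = (r - 1)*(r + 3)*(r - 5)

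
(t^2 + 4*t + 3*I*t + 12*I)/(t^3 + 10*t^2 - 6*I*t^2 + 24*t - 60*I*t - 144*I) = (t + 3*I)/(t^2 + 6*t*(1 - I) - 36*I)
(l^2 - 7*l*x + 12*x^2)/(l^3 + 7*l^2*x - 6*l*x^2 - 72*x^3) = (l - 4*x)/(l^2 + 10*l*x + 24*x^2)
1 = 1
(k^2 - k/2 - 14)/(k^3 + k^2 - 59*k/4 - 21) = 2/(2*k + 3)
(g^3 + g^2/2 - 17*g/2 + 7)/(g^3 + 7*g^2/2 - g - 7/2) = (g - 2)/(g + 1)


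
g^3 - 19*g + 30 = (g - 3)*(g - 2)*(g + 5)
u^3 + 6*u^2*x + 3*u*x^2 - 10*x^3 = (u - x)*(u + 2*x)*(u + 5*x)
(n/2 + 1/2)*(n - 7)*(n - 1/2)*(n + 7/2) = n^4/2 - 3*n^3/2 - 107*n^2/8 - 21*n/4 + 49/8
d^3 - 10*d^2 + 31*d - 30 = (d - 5)*(d - 3)*(d - 2)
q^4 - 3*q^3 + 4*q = q*(q - 2)^2*(q + 1)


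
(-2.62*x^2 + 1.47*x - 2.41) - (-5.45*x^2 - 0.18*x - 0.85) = 2.83*x^2 + 1.65*x - 1.56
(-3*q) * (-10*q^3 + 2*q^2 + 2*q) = 30*q^4 - 6*q^3 - 6*q^2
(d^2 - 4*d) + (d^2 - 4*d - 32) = 2*d^2 - 8*d - 32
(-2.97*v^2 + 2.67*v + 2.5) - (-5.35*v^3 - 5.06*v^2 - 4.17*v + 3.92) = 5.35*v^3 + 2.09*v^2 + 6.84*v - 1.42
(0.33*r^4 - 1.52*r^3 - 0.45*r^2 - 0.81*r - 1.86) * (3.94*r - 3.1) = 1.3002*r^5 - 7.0118*r^4 + 2.939*r^3 - 1.7964*r^2 - 4.8174*r + 5.766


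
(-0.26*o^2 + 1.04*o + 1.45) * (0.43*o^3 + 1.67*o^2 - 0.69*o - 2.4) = -0.1118*o^5 + 0.013*o^4 + 2.5397*o^3 + 2.3279*o^2 - 3.4965*o - 3.48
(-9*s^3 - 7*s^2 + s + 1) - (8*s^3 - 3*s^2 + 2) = -17*s^3 - 4*s^2 + s - 1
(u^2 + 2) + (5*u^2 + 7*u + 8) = 6*u^2 + 7*u + 10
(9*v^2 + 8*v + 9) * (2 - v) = -9*v^3 + 10*v^2 + 7*v + 18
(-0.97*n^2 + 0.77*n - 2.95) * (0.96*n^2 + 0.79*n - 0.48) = -0.9312*n^4 - 0.0271*n^3 - 1.7581*n^2 - 2.7001*n + 1.416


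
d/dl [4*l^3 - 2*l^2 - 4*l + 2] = 12*l^2 - 4*l - 4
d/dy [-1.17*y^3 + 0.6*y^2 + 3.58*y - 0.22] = -3.51*y^2 + 1.2*y + 3.58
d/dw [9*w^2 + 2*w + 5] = 18*w + 2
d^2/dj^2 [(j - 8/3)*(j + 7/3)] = 2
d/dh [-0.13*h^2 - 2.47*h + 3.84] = -0.26*h - 2.47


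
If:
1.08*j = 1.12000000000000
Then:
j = 1.04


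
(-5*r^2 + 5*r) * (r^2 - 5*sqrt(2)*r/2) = -5*r^4 + 5*r^3 + 25*sqrt(2)*r^3/2 - 25*sqrt(2)*r^2/2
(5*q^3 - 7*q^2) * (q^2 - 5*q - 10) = 5*q^5 - 32*q^4 - 15*q^3 + 70*q^2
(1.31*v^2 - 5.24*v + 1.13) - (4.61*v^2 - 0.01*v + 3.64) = -3.3*v^2 - 5.23*v - 2.51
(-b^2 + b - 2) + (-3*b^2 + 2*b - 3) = -4*b^2 + 3*b - 5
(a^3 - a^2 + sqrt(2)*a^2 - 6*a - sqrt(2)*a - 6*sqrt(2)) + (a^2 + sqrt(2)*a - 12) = a^3 + sqrt(2)*a^2 - 6*a - 12 - 6*sqrt(2)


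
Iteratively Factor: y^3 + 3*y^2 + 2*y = (y + 1)*(y^2 + 2*y) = (y + 1)*(y + 2)*(y)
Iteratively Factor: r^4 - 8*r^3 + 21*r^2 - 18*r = (r - 2)*(r^3 - 6*r^2 + 9*r) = (r - 3)*(r - 2)*(r^2 - 3*r) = (r - 3)^2*(r - 2)*(r)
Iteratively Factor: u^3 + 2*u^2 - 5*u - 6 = (u + 3)*(u^2 - u - 2) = (u + 1)*(u + 3)*(u - 2)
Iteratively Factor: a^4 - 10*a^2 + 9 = (a + 3)*(a^3 - 3*a^2 - a + 3) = (a + 1)*(a + 3)*(a^2 - 4*a + 3) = (a - 1)*(a + 1)*(a + 3)*(a - 3)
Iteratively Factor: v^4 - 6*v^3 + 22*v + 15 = (v + 1)*(v^3 - 7*v^2 + 7*v + 15) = (v - 3)*(v + 1)*(v^2 - 4*v - 5) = (v - 5)*(v - 3)*(v + 1)*(v + 1)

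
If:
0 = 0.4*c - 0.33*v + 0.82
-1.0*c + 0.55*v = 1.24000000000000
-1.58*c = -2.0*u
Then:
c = 0.38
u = 0.30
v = 2.95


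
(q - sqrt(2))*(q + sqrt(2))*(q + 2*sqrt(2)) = q^3 + 2*sqrt(2)*q^2 - 2*q - 4*sqrt(2)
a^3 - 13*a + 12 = (a - 3)*(a - 1)*(a + 4)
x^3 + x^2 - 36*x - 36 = (x - 6)*(x + 1)*(x + 6)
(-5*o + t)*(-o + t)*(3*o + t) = 15*o^3 - 13*o^2*t - 3*o*t^2 + t^3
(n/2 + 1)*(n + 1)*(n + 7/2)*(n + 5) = n^4/2 + 23*n^3/4 + 45*n^2/2 + 139*n/4 + 35/2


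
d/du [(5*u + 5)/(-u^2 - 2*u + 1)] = 5*(-u^2 - 2*u + 2*(u + 1)^2 + 1)/(u^2 + 2*u - 1)^2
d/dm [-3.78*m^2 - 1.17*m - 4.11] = -7.56*m - 1.17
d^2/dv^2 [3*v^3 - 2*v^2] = 18*v - 4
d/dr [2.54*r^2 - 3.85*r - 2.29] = 5.08*r - 3.85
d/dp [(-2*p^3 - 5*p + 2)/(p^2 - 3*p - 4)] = (-2*p^4 + 12*p^3 + 29*p^2 - 4*p + 26)/(p^4 - 6*p^3 + p^2 + 24*p + 16)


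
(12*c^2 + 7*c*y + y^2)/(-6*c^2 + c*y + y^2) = (4*c + y)/(-2*c + y)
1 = 1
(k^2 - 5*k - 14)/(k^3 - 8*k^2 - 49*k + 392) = (k + 2)/(k^2 - k - 56)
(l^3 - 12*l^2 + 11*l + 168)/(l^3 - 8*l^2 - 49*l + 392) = (l + 3)/(l + 7)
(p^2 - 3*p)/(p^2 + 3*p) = (p - 3)/(p + 3)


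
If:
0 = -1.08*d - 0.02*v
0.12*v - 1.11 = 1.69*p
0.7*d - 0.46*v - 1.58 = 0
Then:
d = 0.06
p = -0.89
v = -3.34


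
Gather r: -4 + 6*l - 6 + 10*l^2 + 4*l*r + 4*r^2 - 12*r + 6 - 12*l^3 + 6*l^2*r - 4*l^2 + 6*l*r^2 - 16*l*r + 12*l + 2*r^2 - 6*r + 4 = -12*l^3 + 6*l^2 + 18*l + r^2*(6*l + 6) + r*(6*l^2 - 12*l - 18)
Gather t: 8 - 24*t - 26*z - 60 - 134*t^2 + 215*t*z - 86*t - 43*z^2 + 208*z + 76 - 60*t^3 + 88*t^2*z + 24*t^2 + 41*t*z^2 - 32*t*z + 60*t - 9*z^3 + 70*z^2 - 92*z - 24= -60*t^3 + t^2*(88*z - 110) + t*(41*z^2 + 183*z - 50) - 9*z^3 + 27*z^2 + 90*z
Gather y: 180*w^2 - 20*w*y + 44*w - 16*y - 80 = 180*w^2 + 44*w + y*(-20*w - 16) - 80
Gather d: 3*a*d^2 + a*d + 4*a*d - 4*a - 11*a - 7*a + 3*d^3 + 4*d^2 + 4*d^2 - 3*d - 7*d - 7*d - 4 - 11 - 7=-22*a + 3*d^3 + d^2*(3*a + 8) + d*(5*a - 17) - 22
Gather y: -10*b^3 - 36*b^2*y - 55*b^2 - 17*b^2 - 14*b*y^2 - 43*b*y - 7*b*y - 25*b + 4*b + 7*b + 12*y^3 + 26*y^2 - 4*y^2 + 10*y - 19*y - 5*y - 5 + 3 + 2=-10*b^3 - 72*b^2 - 14*b + 12*y^3 + y^2*(22 - 14*b) + y*(-36*b^2 - 50*b - 14)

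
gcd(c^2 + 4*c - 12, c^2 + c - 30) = c + 6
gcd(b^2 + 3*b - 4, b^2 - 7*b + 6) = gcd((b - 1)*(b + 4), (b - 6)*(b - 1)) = b - 1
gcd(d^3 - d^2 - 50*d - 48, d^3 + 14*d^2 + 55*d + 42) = d^2 + 7*d + 6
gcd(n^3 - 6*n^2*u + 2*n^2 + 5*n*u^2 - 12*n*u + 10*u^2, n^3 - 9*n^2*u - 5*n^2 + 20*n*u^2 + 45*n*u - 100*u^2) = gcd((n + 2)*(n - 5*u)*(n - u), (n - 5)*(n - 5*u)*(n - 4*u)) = -n + 5*u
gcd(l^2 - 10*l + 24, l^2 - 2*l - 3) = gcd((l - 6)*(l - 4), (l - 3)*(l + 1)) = 1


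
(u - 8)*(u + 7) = u^2 - u - 56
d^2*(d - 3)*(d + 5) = d^4 + 2*d^3 - 15*d^2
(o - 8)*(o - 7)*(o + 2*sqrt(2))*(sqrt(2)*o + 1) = sqrt(2)*o^4 - 15*sqrt(2)*o^3 + 5*o^3 - 75*o^2 + 58*sqrt(2)*o^2 - 30*sqrt(2)*o + 280*o + 112*sqrt(2)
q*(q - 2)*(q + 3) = q^3 + q^2 - 6*q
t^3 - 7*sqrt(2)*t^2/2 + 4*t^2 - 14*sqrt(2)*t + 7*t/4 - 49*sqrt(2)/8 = (t + 1/2)*(t + 7/2)*(t - 7*sqrt(2)/2)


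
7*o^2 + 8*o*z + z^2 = (o + z)*(7*o + z)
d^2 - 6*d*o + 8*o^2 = (d - 4*o)*(d - 2*o)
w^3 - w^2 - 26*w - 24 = (w - 6)*(w + 1)*(w + 4)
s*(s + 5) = s^2 + 5*s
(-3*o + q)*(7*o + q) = -21*o^2 + 4*o*q + q^2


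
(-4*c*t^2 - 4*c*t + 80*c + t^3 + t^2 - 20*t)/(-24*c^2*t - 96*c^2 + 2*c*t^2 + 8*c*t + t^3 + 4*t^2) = (t^2 + t - 20)/(6*c*t + 24*c + t^2 + 4*t)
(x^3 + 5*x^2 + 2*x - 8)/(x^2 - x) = x + 6 + 8/x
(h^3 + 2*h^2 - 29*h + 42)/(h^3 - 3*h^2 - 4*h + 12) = (h + 7)/(h + 2)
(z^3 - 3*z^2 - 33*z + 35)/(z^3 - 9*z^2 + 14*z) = (z^2 + 4*z - 5)/(z*(z - 2))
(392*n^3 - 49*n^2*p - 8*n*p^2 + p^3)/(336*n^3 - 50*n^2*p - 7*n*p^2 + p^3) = (-7*n + p)/(-6*n + p)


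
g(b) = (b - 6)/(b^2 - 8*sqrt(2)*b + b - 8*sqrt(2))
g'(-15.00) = 0.00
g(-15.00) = -0.06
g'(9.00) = -0.09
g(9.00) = -0.13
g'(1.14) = -0.13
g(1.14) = 0.22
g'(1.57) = -0.09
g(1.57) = 0.18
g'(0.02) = -0.55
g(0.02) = 0.52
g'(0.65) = -0.21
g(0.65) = 0.30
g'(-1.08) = -88.83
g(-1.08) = -7.14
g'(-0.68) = -5.55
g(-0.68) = 1.74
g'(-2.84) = -0.17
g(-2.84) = -0.34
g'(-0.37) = -1.44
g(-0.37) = 0.87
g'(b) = (b - 6)*(-2*b - 1 + 8*sqrt(2))/(b^2 - 8*sqrt(2)*b + b - 8*sqrt(2))^2 + 1/(b^2 - 8*sqrt(2)*b + b - 8*sqrt(2)) = (b^2 - 8*sqrt(2)*b + b - (b - 6)*(2*b - 8*sqrt(2) + 1) - 8*sqrt(2))/(b^2 - 8*sqrt(2)*b + b - 8*sqrt(2))^2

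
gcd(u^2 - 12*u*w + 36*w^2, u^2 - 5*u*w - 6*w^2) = u - 6*w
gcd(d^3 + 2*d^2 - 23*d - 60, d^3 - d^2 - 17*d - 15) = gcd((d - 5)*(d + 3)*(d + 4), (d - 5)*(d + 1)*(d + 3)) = d^2 - 2*d - 15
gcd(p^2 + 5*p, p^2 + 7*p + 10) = p + 5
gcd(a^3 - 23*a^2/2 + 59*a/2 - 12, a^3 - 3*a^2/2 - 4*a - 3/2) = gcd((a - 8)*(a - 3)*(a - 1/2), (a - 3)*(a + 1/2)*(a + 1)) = a - 3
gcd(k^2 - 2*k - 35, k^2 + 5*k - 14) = 1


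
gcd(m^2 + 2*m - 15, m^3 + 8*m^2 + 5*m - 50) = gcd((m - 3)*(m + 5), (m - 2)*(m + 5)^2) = m + 5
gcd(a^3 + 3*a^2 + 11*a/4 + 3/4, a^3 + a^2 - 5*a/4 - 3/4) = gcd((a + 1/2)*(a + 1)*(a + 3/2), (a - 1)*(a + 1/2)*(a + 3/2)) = a^2 + 2*a + 3/4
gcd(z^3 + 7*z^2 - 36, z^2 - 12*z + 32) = 1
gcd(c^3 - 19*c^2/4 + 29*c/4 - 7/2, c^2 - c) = c - 1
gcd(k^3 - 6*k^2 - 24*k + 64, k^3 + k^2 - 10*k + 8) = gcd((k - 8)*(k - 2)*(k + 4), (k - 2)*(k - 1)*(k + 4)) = k^2 + 2*k - 8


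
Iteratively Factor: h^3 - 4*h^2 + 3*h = (h)*(h^2 - 4*h + 3) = h*(h - 1)*(h - 3)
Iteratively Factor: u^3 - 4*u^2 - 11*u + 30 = (u - 5)*(u^2 + u - 6) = (u - 5)*(u - 2)*(u + 3)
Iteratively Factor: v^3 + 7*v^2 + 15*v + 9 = (v + 3)*(v^2 + 4*v + 3) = (v + 1)*(v + 3)*(v + 3)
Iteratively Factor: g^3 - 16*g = (g - 4)*(g^2 + 4*g) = g*(g - 4)*(g + 4)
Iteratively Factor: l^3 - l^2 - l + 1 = (l - 1)*(l^2 - 1) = (l - 1)*(l + 1)*(l - 1)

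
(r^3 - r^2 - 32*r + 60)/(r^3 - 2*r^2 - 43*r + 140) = (r^2 + 4*r - 12)/(r^2 + 3*r - 28)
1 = 1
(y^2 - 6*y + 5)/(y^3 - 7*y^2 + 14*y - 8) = (y - 5)/(y^2 - 6*y + 8)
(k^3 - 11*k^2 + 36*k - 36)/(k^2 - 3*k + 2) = (k^2 - 9*k + 18)/(k - 1)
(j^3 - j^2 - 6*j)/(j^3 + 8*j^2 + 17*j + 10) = j*(j - 3)/(j^2 + 6*j + 5)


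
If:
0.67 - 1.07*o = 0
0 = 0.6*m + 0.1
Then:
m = -0.17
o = 0.63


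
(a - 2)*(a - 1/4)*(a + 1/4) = a^3 - 2*a^2 - a/16 + 1/8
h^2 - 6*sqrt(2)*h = h*(h - 6*sqrt(2))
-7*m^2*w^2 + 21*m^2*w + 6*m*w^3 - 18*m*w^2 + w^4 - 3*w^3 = w*(-m + w)*(7*m + w)*(w - 3)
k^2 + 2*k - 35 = (k - 5)*(k + 7)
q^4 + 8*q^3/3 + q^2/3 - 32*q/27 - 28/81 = (q - 2/3)*(q + 1/3)*(q + 2/3)*(q + 7/3)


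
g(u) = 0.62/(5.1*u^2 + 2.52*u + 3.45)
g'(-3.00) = 0.01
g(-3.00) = 0.01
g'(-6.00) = 0.00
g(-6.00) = 0.00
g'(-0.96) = 0.14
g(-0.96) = 0.11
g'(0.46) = -0.14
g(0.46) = 0.11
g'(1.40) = -0.04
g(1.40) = 0.04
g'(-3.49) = 0.01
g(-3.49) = 0.01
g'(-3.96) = 0.00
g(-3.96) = 0.01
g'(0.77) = -0.09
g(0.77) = 0.07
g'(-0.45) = 0.11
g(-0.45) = 0.19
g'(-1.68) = 0.05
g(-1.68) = 0.05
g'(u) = 0.62*(-10.2*u - 2.52)/(5.1*u^2 + 2.52*u + 3.45)^2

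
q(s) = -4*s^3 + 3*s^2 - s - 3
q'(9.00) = -919.00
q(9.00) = -2685.00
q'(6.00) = -397.00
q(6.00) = -765.00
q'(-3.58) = -176.28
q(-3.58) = 222.56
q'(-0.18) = -2.47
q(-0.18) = -2.70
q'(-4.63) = -286.02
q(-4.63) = 462.95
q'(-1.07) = -21.16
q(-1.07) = 6.40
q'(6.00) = -397.00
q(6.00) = -765.00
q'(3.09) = -97.04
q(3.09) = -95.46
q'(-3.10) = -134.92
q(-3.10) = 148.09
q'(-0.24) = -3.13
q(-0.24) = -2.53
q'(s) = -12*s^2 + 6*s - 1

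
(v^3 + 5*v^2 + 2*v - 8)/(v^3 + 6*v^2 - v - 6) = (v^2 + 6*v + 8)/(v^2 + 7*v + 6)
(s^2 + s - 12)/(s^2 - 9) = (s + 4)/(s + 3)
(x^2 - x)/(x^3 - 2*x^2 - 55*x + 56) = x/(x^2 - x - 56)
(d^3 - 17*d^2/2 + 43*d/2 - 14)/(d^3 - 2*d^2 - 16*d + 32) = (2*d^2 - 9*d + 7)/(2*(d^2 + 2*d - 8))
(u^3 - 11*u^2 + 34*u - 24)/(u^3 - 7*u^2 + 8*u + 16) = (u^2 - 7*u + 6)/(u^2 - 3*u - 4)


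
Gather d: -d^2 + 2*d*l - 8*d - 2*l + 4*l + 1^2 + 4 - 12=-d^2 + d*(2*l - 8) + 2*l - 7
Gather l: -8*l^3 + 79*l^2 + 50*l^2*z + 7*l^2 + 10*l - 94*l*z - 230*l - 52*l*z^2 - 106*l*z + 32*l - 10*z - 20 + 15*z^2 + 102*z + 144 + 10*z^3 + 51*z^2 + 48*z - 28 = -8*l^3 + l^2*(50*z + 86) + l*(-52*z^2 - 200*z - 188) + 10*z^3 + 66*z^2 + 140*z + 96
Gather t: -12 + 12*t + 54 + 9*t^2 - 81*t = 9*t^2 - 69*t + 42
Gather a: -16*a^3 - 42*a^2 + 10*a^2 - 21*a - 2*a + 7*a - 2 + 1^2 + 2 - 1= -16*a^3 - 32*a^2 - 16*a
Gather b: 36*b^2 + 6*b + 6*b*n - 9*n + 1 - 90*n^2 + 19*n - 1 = 36*b^2 + b*(6*n + 6) - 90*n^2 + 10*n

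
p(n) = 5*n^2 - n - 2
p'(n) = 10*n - 1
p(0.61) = -0.75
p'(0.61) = 5.10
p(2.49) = 26.51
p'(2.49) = 23.90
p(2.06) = 17.16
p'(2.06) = 19.60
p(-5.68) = 164.99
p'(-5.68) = -57.80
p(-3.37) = 58.15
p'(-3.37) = -34.70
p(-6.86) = 240.16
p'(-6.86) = -69.60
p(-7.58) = 292.86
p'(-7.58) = -76.80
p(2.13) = 18.55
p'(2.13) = 20.30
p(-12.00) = 730.00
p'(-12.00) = -121.00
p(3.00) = 40.00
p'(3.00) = 29.00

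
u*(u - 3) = u^2 - 3*u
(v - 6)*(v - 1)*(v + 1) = v^3 - 6*v^2 - v + 6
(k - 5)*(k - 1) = k^2 - 6*k + 5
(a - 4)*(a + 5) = a^2 + a - 20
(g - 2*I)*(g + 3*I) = g^2 + I*g + 6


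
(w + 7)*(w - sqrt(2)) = w^2 - sqrt(2)*w + 7*w - 7*sqrt(2)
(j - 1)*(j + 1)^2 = j^3 + j^2 - j - 1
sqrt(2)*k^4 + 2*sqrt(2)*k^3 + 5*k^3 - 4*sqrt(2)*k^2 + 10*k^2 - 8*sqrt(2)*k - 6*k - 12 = (k + 2)*(k - sqrt(2))*(k + 3*sqrt(2))*(sqrt(2)*k + 1)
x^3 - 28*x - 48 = (x - 6)*(x + 2)*(x + 4)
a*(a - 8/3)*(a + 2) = a^3 - 2*a^2/3 - 16*a/3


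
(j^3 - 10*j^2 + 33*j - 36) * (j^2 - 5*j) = j^5 - 15*j^4 + 83*j^3 - 201*j^2 + 180*j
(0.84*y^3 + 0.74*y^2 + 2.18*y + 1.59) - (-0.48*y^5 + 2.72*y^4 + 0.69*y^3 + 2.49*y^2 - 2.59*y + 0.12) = 0.48*y^5 - 2.72*y^4 + 0.15*y^3 - 1.75*y^2 + 4.77*y + 1.47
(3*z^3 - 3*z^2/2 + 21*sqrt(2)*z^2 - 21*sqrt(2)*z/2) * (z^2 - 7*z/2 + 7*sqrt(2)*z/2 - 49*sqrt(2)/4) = 3*z^5 - 12*z^4 + 63*sqrt(2)*z^4/2 - 126*sqrt(2)*z^3 + 609*z^3/4 - 588*z^2 + 441*sqrt(2)*z^2/8 + 1029*z/4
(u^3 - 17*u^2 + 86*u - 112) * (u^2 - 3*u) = u^5 - 20*u^4 + 137*u^3 - 370*u^2 + 336*u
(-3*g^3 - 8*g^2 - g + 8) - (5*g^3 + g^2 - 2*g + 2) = -8*g^3 - 9*g^2 + g + 6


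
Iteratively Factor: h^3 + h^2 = (h + 1)*(h^2) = h*(h + 1)*(h)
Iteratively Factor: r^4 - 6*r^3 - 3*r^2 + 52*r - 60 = (r - 2)*(r^3 - 4*r^2 - 11*r + 30) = (r - 2)^2*(r^2 - 2*r - 15) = (r - 2)^2*(r + 3)*(r - 5)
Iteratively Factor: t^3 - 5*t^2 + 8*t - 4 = (t - 2)*(t^2 - 3*t + 2) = (t - 2)*(t - 1)*(t - 2)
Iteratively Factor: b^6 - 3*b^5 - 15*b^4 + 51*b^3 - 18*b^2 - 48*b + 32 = (b - 2)*(b^5 - b^4 - 17*b^3 + 17*b^2 + 16*b - 16) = (b - 2)*(b - 1)*(b^4 - 17*b^2 + 16) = (b - 2)*(b - 1)*(b + 1)*(b^3 - b^2 - 16*b + 16) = (b - 2)*(b - 1)*(b + 1)*(b + 4)*(b^2 - 5*b + 4) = (b - 2)*(b - 1)^2*(b + 1)*(b + 4)*(b - 4)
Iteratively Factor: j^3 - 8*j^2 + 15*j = (j - 3)*(j^2 - 5*j) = (j - 5)*(j - 3)*(j)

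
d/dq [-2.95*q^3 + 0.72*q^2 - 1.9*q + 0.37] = -8.85*q^2 + 1.44*q - 1.9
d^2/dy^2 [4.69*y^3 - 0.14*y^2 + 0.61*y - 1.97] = 28.14*y - 0.28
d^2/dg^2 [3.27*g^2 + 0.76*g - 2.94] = 6.54000000000000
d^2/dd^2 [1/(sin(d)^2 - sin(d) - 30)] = (4*sin(d)^4 - 3*sin(d)^3 + 115*sin(d)^2 - 24*sin(d) - 62)/(sin(d) + cos(d)^2 + 29)^3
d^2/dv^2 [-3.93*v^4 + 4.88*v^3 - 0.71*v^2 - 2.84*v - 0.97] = -47.16*v^2 + 29.28*v - 1.42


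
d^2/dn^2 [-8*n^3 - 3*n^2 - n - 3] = -48*n - 6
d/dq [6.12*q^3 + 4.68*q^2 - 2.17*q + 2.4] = 18.36*q^2 + 9.36*q - 2.17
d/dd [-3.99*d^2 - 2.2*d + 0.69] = -7.98*d - 2.2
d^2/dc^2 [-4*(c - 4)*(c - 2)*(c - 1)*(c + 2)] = 24*c*(5 - 2*c)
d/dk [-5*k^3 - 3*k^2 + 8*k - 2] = -15*k^2 - 6*k + 8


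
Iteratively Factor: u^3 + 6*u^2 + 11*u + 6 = (u + 2)*(u^2 + 4*u + 3) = (u + 1)*(u + 2)*(u + 3)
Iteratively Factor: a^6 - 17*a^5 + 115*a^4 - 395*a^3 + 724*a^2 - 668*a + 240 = (a - 4)*(a^5 - 13*a^4 + 63*a^3 - 143*a^2 + 152*a - 60) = (a - 4)*(a - 2)*(a^4 - 11*a^3 + 41*a^2 - 61*a + 30) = (a - 4)*(a - 2)*(a - 1)*(a^3 - 10*a^2 + 31*a - 30) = (a - 4)*(a - 2)^2*(a - 1)*(a^2 - 8*a + 15) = (a - 5)*(a - 4)*(a - 2)^2*(a - 1)*(a - 3)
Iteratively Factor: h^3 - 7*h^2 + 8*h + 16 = (h - 4)*(h^2 - 3*h - 4) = (h - 4)*(h + 1)*(h - 4)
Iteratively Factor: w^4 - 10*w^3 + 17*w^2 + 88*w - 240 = (w + 3)*(w^3 - 13*w^2 + 56*w - 80) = (w - 4)*(w + 3)*(w^2 - 9*w + 20) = (w - 5)*(w - 4)*(w + 3)*(w - 4)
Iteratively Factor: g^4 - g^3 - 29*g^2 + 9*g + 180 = (g + 4)*(g^3 - 5*g^2 - 9*g + 45) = (g - 3)*(g + 4)*(g^2 - 2*g - 15) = (g - 5)*(g - 3)*(g + 4)*(g + 3)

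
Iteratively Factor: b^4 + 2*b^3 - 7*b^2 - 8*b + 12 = (b + 3)*(b^3 - b^2 - 4*b + 4) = (b - 1)*(b + 3)*(b^2 - 4) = (b - 1)*(b + 2)*(b + 3)*(b - 2)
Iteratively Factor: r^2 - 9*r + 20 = (r - 5)*(r - 4)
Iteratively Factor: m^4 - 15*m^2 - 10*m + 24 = (m - 4)*(m^3 + 4*m^2 + m - 6) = (m - 4)*(m - 1)*(m^2 + 5*m + 6) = (m - 4)*(m - 1)*(m + 2)*(m + 3)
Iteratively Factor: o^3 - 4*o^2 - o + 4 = (o - 1)*(o^2 - 3*o - 4) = (o - 1)*(o + 1)*(o - 4)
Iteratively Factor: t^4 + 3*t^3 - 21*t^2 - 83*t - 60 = (t + 3)*(t^3 - 21*t - 20) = (t + 1)*(t + 3)*(t^2 - t - 20) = (t + 1)*(t + 3)*(t + 4)*(t - 5)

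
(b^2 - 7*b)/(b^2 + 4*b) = (b - 7)/(b + 4)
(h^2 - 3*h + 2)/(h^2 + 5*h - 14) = (h - 1)/(h + 7)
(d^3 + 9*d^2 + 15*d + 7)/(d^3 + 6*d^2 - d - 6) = (d^2 + 8*d + 7)/(d^2 + 5*d - 6)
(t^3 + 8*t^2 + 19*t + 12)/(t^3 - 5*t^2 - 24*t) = (t^2 + 5*t + 4)/(t*(t - 8))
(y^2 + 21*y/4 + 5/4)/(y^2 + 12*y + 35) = (y + 1/4)/(y + 7)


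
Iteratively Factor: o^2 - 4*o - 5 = (o + 1)*(o - 5)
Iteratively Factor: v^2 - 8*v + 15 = (v - 3)*(v - 5)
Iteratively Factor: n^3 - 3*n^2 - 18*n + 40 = (n - 5)*(n^2 + 2*n - 8) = (n - 5)*(n - 2)*(n + 4)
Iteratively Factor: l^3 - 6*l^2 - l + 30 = (l - 3)*(l^2 - 3*l - 10) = (l - 5)*(l - 3)*(l + 2)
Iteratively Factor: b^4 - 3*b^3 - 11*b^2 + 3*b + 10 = (b - 5)*(b^3 + 2*b^2 - b - 2) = (b - 5)*(b + 2)*(b^2 - 1) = (b - 5)*(b + 1)*(b + 2)*(b - 1)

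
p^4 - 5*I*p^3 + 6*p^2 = p^2*(p - 6*I)*(p + I)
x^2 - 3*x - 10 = (x - 5)*(x + 2)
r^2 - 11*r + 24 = (r - 8)*(r - 3)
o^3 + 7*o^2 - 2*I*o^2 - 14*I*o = o*(o + 7)*(o - 2*I)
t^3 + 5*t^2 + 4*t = t*(t + 1)*(t + 4)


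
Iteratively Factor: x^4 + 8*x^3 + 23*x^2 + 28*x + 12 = (x + 2)*(x^3 + 6*x^2 + 11*x + 6) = (x + 1)*(x + 2)*(x^2 + 5*x + 6) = (x + 1)*(x + 2)^2*(x + 3)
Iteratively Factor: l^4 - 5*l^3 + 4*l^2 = (l)*(l^3 - 5*l^2 + 4*l) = l^2*(l^2 - 5*l + 4) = l^2*(l - 1)*(l - 4)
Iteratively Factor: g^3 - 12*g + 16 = (g - 2)*(g^2 + 2*g - 8) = (g - 2)^2*(g + 4)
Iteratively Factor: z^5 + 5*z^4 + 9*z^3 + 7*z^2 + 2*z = (z + 1)*(z^4 + 4*z^3 + 5*z^2 + 2*z) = z*(z + 1)*(z^3 + 4*z^2 + 5*z + 2) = z*(z + 1)^2*(z^2 + 3*z + 2) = z*(z + 1)^2*(z + 2)*(z + 1)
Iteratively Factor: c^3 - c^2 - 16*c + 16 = (c - 1)*(c^2 - 16) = (c - 4)*(c - 1)*(c + 4)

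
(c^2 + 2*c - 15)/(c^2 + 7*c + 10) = (c - 3)/(c + 2)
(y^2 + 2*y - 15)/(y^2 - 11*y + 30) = (y^2 + 2*y - 15)/(y^2 - 11*y + 30)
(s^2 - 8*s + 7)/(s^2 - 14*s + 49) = (s - 1)/(s - 7)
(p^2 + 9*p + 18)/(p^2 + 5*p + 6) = (p + 6)/(p + 2)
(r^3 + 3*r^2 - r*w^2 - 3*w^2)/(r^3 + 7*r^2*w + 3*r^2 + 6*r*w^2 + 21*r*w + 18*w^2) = (r - w)/(r + 6*w)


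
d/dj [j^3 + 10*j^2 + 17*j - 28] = 3*j^2 + 20*j + 17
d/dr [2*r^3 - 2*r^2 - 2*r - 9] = 6*r^2 - 4*r - 2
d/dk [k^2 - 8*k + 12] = 2*k - 8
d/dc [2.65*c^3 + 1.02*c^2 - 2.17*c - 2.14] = 7.95*c^2 + 2.04*c - 2.17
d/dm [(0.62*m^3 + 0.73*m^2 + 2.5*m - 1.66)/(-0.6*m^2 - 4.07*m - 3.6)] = (-0.372*m^4 - 5.0468*m^3 - 8.1671*m^2 - 7.248*m - 15.7562)/(0.36*m^4 + 4.884*m^3 + 20.8849*m^2 + 29.304*m + 12.96)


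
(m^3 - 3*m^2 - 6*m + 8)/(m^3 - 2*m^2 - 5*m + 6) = (m - 4)/(m - 3)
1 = 1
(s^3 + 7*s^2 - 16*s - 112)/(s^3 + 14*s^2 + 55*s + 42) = (s^2 - 16)/(s^2 + 7*s + 6)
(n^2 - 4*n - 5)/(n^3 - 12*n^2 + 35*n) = (n + 1)/(n*(n - 7))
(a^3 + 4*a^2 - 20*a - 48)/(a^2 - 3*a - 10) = (a^2 + 2*a - 24)/(a - 5)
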